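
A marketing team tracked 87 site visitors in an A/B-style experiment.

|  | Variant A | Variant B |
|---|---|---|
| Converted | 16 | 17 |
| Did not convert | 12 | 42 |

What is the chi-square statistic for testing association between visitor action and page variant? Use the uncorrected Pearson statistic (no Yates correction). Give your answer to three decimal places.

Row totals: 33, 54. Column totals: 28, 59. Grand total N = 87.
Expected counts (row total × column total / N):
  Converted, Variant A: 33×28/87 = 10.6207
  Converted, Variant B: 33×59/87 = 22.3793
  Did not convert, Variant A: 54×28/87 = 17.3793
  Did not convert, Variant B: 54×59/87 = 36.6207
Contributions (O − E)²/E:
  (16 − 10.6207)²/10.6207 = 2.7246
  (17 − 22.3793)²/22.3793 = 1.2930
  (12 − 17.3793)²/17.3793 = 1.6650
  (42 − 36.6207)²/36.6207 = 0.7902
χ² = 2.7246 + 1.2930 + 1.6650 + 0.7902 = 6.473

6.473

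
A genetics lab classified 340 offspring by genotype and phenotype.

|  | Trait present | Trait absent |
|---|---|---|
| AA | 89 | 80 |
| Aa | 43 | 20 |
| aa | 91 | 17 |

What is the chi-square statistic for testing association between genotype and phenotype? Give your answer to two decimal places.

Row totals: 169, 63, 108. Column totals: 223, 117. Grand total N = 340.
Expected counts (row total × column total / N):
  AA, Trait present: 169×223/340 = 110.844
  AA, Trait absent: 169×117/340 = 58.156
  Aa, Trait present: 63×223/340 = 41.321
  Aa, Trait absent: 63×117/340 = 21.679
  aa, Trait present: 108×223/340 = 70.835
  aa, Trait absent: 108×117/340 = 37.165
Contributions (O − E)²/E:
  (89 − 110.844)²/110.844 = 4.3048
  (80 − 58.156)²/58.156 = 8.2048
  (43 − 41.321)²/41.321 = 0.0682
  (20 − 21.679)²/21.679 = 0.1300
  (91 − 70.835)²/70.835 = 5.7405
  (17 − 37.165)²/37.165 = 10.9411
χ² = 4.3048 + 8.2048 + 0.0682 + 0.1300 + 5.7405 + 10.9411 = 29.39

29.39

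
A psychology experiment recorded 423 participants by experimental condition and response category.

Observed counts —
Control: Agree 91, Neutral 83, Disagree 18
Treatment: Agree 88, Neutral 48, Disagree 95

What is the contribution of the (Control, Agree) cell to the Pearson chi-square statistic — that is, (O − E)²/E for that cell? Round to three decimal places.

1.170

Row total (Control) = 192; column total (Agree) = 179; N = 423.
Expected count E = 192 × 179 / 423 = 81.2482.
Contribution = (O − E)²/E = (91 − 81.2482)² / 81.2482 = 1.170.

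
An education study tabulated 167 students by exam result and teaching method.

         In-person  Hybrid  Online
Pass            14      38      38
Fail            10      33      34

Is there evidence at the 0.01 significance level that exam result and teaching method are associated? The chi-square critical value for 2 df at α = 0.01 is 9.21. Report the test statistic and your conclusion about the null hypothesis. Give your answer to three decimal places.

Row totals: 90, 77. Column totals: 24, 71, 72. Grand total N = 167.
Expected counts (row total × column total / N):
  Pass, In-person: 90×24/167 = 12.9341
  Pass, Hybrid: 90×71/167 = 38.2635
  Pass, Online: 90×72/167 = 38.8024
  Fail, In-person: 77×24/167 = 11.0659
  Fail, Hybrid: 77×71/167 = 32.7365
  Fail, Online: 77×72/167 = 33.1976
Contributions (O − E)²/E:
  (14 − 12.9341)²/12.9341 = 0.0878
  (38 − 38.2635)²/38.2635 = 0.0018
  (38 − 38.8024)²/38.8024 = 0.0166
  (10 − 11.0659)²/11.0659 = 0.1027
  (33 − 32.7365)²/32.7365 = 0.0021
  (34 − 33.1976)²/33.1976 = 0.0194
χ² = 0.0878 + 0.0018 + 0.0166 + 0.1027 + 0.0021 + 0.0194 = 0.230
df = (2−1)(3−1) = 2. Since 0.230 < 9.21, fail to reject the null hypothesis of independence at α = 0.01.

0.230; fail to reject H₀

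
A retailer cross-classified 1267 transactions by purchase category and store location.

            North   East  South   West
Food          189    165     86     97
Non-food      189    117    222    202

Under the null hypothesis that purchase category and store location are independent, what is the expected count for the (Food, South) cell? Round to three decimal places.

130.541

Row total (Food) = 537; column total (South) = 308; grand total N = 1267.
Expected count = (row total × column total) / N = 537 × 308 / 1267 = 130.541.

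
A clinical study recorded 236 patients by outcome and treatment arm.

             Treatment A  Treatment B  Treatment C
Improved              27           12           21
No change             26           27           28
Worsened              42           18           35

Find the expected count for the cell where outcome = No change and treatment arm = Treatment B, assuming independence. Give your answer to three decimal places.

Row total (No change) = 81; column total (Treatment B) = 57; grand total N = 236.
Expected count = (row total × column total) / N = 81 × 57 / 236 = 19.564.

19.564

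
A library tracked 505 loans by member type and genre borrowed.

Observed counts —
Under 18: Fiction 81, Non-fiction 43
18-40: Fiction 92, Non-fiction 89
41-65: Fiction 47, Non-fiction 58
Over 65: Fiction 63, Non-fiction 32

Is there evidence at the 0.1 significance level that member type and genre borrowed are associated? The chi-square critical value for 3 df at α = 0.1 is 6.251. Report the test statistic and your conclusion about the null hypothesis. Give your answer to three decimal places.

Row totals: 124, 181, 105, 95. Column totals: 283, 222. Grand total N = 505.
Expected counts (row total × column total / N):
  Under 18, Fiction: 124×283/505 = 69.4891
  Under 18, Non-fiction: 124×222/505 = 54.5109
  18-40, Fiction: 181×283/505 = 101.4317
  18-40, Non-fiction: 181×222/505 = 79.5683
  41-65, Fiction: 105×283/505 = 58.8416
  41-65, Non-fiction: 105×222/505 = 46.1584
  Over 65, Fiction: 95×283/505 = 53.2376
  Over 65, Non-fiction: 95×222/505 = 41.7624
Contributions (O − E)²/E:
  (81 − 69.4891)²/69.4891 = 1.9068
  (43 − 54.5109)²/54.5109 = 2.4307
  (92 − 101.4317)²/101.4317 = 0.8770
  (89 − 79.5683)²/79.5683 = 1.1180
  (47 − 58.8416)²/58.8416 = 2.3831
  (58 − 46.1584)²/46.1584 = 3.0379
  (63 − 53.2376)²/53.2376 = 1.7902
  (32 − 41.7624)²/41.7624 = 2.2821
χ² = 1.9068 + 2.4307 + 0.8770 + 1.1180 + 2.3831 + 3.0379 + 1.7902 + 2.2821 = 15.826
df = (4−1)(2−1) = 3. Since 15.826 > 6.251, reject the null hypothesis of independence at α = 0.1.

15.826; reject H₀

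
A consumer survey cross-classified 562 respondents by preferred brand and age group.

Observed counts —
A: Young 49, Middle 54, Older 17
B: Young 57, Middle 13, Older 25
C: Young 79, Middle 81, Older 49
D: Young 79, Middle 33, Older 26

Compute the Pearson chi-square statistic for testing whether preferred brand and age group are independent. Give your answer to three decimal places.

Row totals: 120, 95, 209, 138. Column totals: 264, 181, 117. Grand total N = 562.
Expected counts (row total × column total / N):
  A, Young: 120×264/562 = 56.3701
  A, Middle: 120×181/562 = 38.6477
  A, Older: 120×117/562 = 24.9822
  B, Young: 95×264/562 = 44.6263
  B, Middle: 95×181/562 = 30.5961
  B, Older: 95×117/562 = 19.7776
  C, Young: 209×264/562 = 98.1779
  C, Middle: 209×181/562 = 67.3114
  C, Older: 209×117/562 = 43.5107
  D, Young: 138×264/562 = 64.8256
  D, Middle: 138×181/562 = 44.4448
  D, Older: 138×117/562 = 28.7295
Contributions (O − E)²/E:
  (49 − 56.3701)²/56.3701 = 0.9636
  (54 − 38.6477)²/38.6477 = 6.0985
  (17 − 24.9822)²/24.9822 = 2.5504
  (57 − 44.6263)²/44.6263 = 3.4309
  (13 − 30.5961)²/30.5961 = 10.1197
  (25 − 19.7776)²/19.7776 = 1.3790
  (79 − 98.1779)²/98.1779 = 3.7462
  (81 − 67.3114)²/67.3114 = 2.7837
  (49 − 43.5107)²/43.5107 = 0.6925
  (79 − 64.8256)²/64.8256 = 3.0993
  (33 − 44.4448)²/44.4448 = 2.9471
  (26 − 28.7295)²/28.7295 = 0.2593
χ² = 0.9636 + 6.0985 + 2.5504 + 3.4309 + 10.1197 + 1.3790 + 3.7462 + 2.7837 + 0.6925 + 3.0993 + 2.9471 + 0.2593 = 38.070

38.070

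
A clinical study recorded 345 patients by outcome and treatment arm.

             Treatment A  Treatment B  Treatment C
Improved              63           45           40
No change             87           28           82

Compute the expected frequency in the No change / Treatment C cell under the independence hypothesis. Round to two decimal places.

69.66

Row total (No change) = 197; column total (Treatment C) = 122; grand total N = 345.
Expected count = (row total × column total) / N = 197 × 122 / 345 = 69.66.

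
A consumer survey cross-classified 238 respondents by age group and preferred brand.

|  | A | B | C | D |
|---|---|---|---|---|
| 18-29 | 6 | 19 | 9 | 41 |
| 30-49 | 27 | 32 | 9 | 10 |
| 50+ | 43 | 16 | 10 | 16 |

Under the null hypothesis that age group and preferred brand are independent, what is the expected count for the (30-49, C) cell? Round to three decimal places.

9.176

Row total (30-49) = 78; column total (C) = 28; grand total N = 238.
Expected count = (row total × column total) / N = 78 × 28 / 238 = 9.176.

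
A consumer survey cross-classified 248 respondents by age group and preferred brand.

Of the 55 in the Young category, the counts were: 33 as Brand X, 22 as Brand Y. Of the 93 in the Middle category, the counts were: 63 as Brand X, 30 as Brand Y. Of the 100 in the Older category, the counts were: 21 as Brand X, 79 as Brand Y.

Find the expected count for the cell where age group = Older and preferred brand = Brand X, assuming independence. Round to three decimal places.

47.177

Row total (Older) = 100; column total (Brand X) = 117; grand total N = 248.
Expected count = (row total × column total) / N = 100 × 117 / 248 = 47.177.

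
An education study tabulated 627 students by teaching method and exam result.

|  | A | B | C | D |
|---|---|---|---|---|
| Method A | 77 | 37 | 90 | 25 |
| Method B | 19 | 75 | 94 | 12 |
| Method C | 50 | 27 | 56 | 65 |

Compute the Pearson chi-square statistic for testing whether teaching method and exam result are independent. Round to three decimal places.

Row totals: 229, 200, 198. Column totals: 146, 139, 240, 102. Grand total N = 627.
Expected counts (row total × column total / N):
  Method A, A: 229×146/627 = 53.32376
  Method A, B: 229×139/627 = 50.76715
  Method A, C: 229×240/627 = 87.65550
  Method A, D: 229×102/627 = 37.25359
  Method B, A: 200×146/627 = 46.57097
  Method B, B: 200×139/627 = 44.33812
  Method B, C: 200×240/627 = 76.55502
  Method B, D: 200×102/627 = 32.53589
  Method C, A: 198×146/627 = 46.10526
  Method C, B: 198×139/627 = 43.89474
  Method C, C: 198×240/627 = 75.78947
  Method C, D: 198×102/627 = 32.21053
Contributions (O − E)²/E:
  (77 − 53.32376)²/53.32376 = 10.5125
  (37 − 50.76715)²/50.76715 = 3.7334
  (90 − 87.65550)²/87.65550 = 0.0627
  (25 − 37.25359)²/37.25359 = 4.0305
  (19 − 46.57097)²/46.57097 = 16.3226
  (75 − 44.33812)²/44.33812 = 21.2041
  (94 − 76.55502)²/76.55502 = 3.9753
  (12 − 32.53589)²/32.53589 = 12.9618
  (50 − 46.10526)²/46.10526 = 0.3290
  (27 − 43.89474)²/43.89474 = 6.5027
  (56 − 75.78947)²/75.78947 = 5.1672
  (65 − 32.21053)²/32.21053 = 33.3788
χ² = 10.5125 + 3.7334 + 0.0627 + 4.0305 + 16.3226 + 21.2041 + 3.9753 + 12.9618 + 0.3290 + 6.5027 + 5.1672 + 33.3788 = 118.181

118.181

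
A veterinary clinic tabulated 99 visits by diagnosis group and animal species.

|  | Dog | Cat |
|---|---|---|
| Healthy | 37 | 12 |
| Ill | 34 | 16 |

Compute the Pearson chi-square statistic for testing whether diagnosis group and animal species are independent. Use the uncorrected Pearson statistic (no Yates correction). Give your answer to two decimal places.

Row totals: 49, 50. Column totals: 71, 28. Grand total N = 99.
Expected counts (row total × column total / N):
  Healthy, Dog: 49×71/99 = 35.141
  Healthy, Cat: 49×28/99 = 13.859
  Ill, Dog: 50×71/99 = 35.859
  Ill, Cat: 50×28/99 = 14.141
Contributions (O − E)²/E:
  (37 − 35.141)²/35.141 = 0.0983
  (12 − 13.859)²/13.859 = 0.2494
  (34 − 35.859)²/35.859 = 0.0964
  (16 − 14.141)²/14.141 = 0.2444
χ² = 0.0983 + 0.2494 + 0.0964 + 0.2444 = 0.69

0.69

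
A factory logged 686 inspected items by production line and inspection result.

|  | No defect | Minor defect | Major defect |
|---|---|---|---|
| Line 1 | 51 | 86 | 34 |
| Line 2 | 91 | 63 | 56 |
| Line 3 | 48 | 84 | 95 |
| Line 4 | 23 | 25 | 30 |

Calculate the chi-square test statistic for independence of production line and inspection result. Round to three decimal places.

Row totals: 171, 210, 227, 78. Column totals: 213, 258, 215. Grand total N = 686.
Expected counts (row total × column total / N):
  Line 1, No defect: 171×213/686 = 53.0948
  Line 1, Minor defect: 171×258/686 = 64.3120
  Line 1, Major defect: 171×215/686 = 53.5933
  Line 2, No defect: 210×213/686 = 65.2041
  Line 2, Minor defect: 210×258/686 = 78.9796
  Line 2, Major defect: 210×215/686 = 65.8163
  Line 3, No defect: 227×213/686 = 70.4825
  Line 3, Minor defect: 227×258/686 = 85.3732
  Line 3, Major defect: 227×215/686 = 71.1443
  Line 4, No defect: 78×213/686 = 24.2187
  Line 4, Minor defect: 78×258/686 = 29.3353
  Line 4, Major defect: 78×215/686 = 24.4461
Contributions (O − E)²/E:
  (51 − 53.0948)²/53.0948 = 0.0826
  (86 − 64.3120)²/64.3120 = 7.3139
  (34 − 53.5933)²/53.5933 = 7.1632
  (91 − 65.2041)²/65.2041 = 10.2053
  (63 − 78.9796)²/78.9796 = 3.2331
  (56 − 65.8163)²/65.8163 = 1.4641
  (48 − 70.4825)²/70.4825 = 7.1715
  (84 − 85.3732)²/85.3732 = 0.0221
  (95 − 71.1443)²/71.1443 = 7.9992
  (23 − 24.2187)²/24.2187 = 0.0613
  (25 − 29.3353)²/29.3353 = 0.6407
  (30 − 24.4461)²/24.4461 = 1.2618
χ² = 0.0826 + 7.3139 + 7.1632 + 10.2053 + 3.2331 + 1.4641 + 7.1715 + 0.0221 + 7.9992 + 0.0613 + 0.6407 + 1.2618 = 46.619

46.619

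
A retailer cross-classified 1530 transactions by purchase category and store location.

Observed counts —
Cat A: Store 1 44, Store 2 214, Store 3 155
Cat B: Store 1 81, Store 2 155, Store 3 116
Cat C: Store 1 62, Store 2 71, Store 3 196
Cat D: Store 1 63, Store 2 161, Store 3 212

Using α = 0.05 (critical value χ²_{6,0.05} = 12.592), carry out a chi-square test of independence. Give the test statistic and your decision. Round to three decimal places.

Row totals: 413, 352, 329, 436. Column totals: 250, 601, 679. Grand total N = 1530.
Expected counts (row total × column total / N):
  Cat A, Store 1: 413×250/1530 = 67.4837
  Cat A, Store 2: 413×601/1530 = 162.2307
  Cat A, Store 3: 413×679/1530 = 183.2856
  Cat B, Store 1: 352×250/1530 = 57.5163
  Cat B, Store 2: 352×601/1530 = 138.2693
  Cat B, Store 3: 352×679/1530 = 156.2144
  Cat C, Store 1: 329×250/1530 = 53.7582
  Cat C, Store 2: 329×601/1530 = 129.2346
  Cat C, Store 3: 329×679/1530 = 146.0072
  Cat D, Store 1: 436×250/1530 = 71.2418
  Cat D, Store 2: 436×601/1530 = 171.2654
  Cat D, Store 3: 436×679/1530 = 193.4928
Contributions (O − E)²/E:
  (44 − 67.4837)²/67.4837 = 8.1721
  (214 − 162.2307)²/162.2307 = 16.5201
  (155 − 183.2856)²/183.2856 = 4.3652
  (81 − 57.5163)²/57.5163 = 9.5883
  (155 − 138.2693)²/138.2693 = 2.0244
  (116 − 156.2144)²/156.2144 = 10.3524
  (62 − 53.7582)²/53.7582 = 1.2636
  (71 − 129.2346)²/129.2346 = 26.2412
  (196 − 146.0072)²/146.0072 = 17.1175
  (63 − 71.2418)²/71.2418 = 0.9535
  (161 − 171.2654)²/171.2654 = 0.6153
  (212 − 193.4928)²/193.4928 = 1.7702
χ² = 8.1721 + 16.5201 + 4.3652 + 9.5883 + 2.0244 + 10.3524 + 1.2636 + 26.2412 + 17.1175 + 0.9535 + 0.6153 + 1.7702 = 98.984
df = (4−1)(3−1) = 6. Since 98.984 > 12.592, reject the null hypothesis of independence at α = 0.05.

98.984; reject H₀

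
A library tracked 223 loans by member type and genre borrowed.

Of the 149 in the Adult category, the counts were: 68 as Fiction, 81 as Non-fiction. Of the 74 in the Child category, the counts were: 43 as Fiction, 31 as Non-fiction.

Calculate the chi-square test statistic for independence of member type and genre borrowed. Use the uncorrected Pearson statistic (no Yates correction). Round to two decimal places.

Row totals: 149, 74. Column totals: 111, 112. Grand total N = 223.
Expected counts (row total × column total / N):
  Adult, Fiction: 149×111/223 = 74.166
  Adult, Non-fiction: 149×112/223 = 74.834
  Child, Fiction: 74×111/223 = 36.834
  Child, Non-fiction: 74×112/223 = 37.166
Contributions (O − E)²/E:
  (68 − 74.166)²/74.166 = 0.5126
  (81 − 74.834)²/74.834 = 0.5081
  (43 − 36.834)²/36.834 = 1.0322
  (31 − 37.166)²/37.166 = 1.0230
χ² = 0.5126 + 0.5081 + 1.0322 + 1.0230 = 3.08

3.08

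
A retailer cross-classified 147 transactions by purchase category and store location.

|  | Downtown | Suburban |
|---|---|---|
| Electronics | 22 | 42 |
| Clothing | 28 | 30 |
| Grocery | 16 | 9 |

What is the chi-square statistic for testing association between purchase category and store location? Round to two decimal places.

6.82

Row totals: 64, 58, 25. Column totals: 66, 81. Grand total N = 147.
Expected counts (row total × column total / N):
  Electronics, Downtown: 64×66/147 = 28.735
  Electronics, Suburban: 64×81/147 = 35.265
  Clothing, Downtown: 58×66/147 = 26.041
  Clothing, Suburban: 58×81/147 = 31.959
  Grocery, Downtown: 25×66/147 = 11.224
  Grocery, Suburban: 25×81/147 = 13.776
Contributions (O − E)²/E:
  (22 − 28.735)²/28.735 = 1.5786
  (42 − 35.265)²/35.265 = 1.2863
  (28 − 26.041)²/26.041 = 0.1474
  (30 − 31.959)²/31.959 = 0.1201
  (16 − 11.224)²/11.224 = 2.0323
  (9 − 13.776)²/13.776 = 1.6558
χ² = 1.5786 + 1.2863 + 0.1474 + 0.1201 + 2.0323 + 1.6558 = 6.82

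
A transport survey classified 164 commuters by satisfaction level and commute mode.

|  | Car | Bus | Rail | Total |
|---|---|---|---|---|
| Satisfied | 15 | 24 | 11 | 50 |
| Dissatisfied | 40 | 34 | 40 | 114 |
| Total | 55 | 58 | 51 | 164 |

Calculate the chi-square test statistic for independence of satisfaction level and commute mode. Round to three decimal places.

Grand total N = 164.
Expected counts (row total × column total / N):
  Satisfied, Car: 50×55/164 = 16.7683
  Satisfied, Bus: 50×58/164 = 17.6829
  Satisfied, Rail: 50×51/164 = 15.5488
  Dissatisfied, Car: 114×55/164 = 38.2317
  Dissatisfied, Bus: 114×58/164 = 40.3171
  Dissatisfied, Rail: 114×51/164 = 35.4512
Contributions (O − E)²/E:
  (15 − 16.7683)²/16.7683 = 0.1865
  (24 − 17.6829)²/17.6829 = 2.2567
  (11 − 15.5488)²/15.5488 = 1.3308
  (40 − 38.2317)²/38.2317 = 0.0818
  (34 − 40.3171)²/40.3171 = 0.9898
  (40 − 35.4512)²/35.4512 = 0.5837
χ² = 0.1865 + 2.2567 + 1.3308 + 0.0818 + 0.9898 + 0.5837 = 5.429

5.429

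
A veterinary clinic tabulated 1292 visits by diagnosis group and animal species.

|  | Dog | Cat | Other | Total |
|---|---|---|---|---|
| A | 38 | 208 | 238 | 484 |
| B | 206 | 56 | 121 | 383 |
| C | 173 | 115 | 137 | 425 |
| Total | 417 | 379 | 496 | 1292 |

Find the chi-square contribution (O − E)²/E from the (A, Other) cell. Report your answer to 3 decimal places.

14.660

Row total (A) = 484; column total (Other) = 496; N = 1292.
Expected count E = 484 × 496 / 1292 = 185.8080.
Contribution = (O − E)²/E = (238 − 185.8080)² / 185.8080 = 14.660.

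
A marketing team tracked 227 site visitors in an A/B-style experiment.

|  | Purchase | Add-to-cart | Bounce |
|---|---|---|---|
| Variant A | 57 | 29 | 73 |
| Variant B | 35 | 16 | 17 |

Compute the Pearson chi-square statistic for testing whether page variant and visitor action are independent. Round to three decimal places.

Row totals: 159, 68. Column totals: 92, 45, 90. Grand total N = 227.
Expected counts (row total × column total / N):
  Variant A, Purchase: 159×92/227 = 64.4405
  Variant A, Add-to-cart: 159×45/227 = 31.5198
  Variant A, Bounce: 159×90/227 = 63.0396
  Variant B, Purchase: 68×92/227 = 27.5595
  Variant B, Add-to-cart: 68×45/227 = 13.4802
  Variant B, Bounce: 68×90/227 = 26.9604
Contributions (O − E)²/E:
  (57 − 64.4405)²/64.4405 = 0.8591
  (29 − 31.5198)²/31.5198 = 0.2014
  (73 − 63.0396)²/63.0396 = 1.5738
  (35 − 27.5595)²/27.5595 = 2.0088
  (16 − 13.4802)²/13.4802 = 0.4710
  (17 − 26.9604)²/26.9604 = 3.6798
χ² = 0.8591 + 0.2014 + 1.5738 + 2.0088 + 0.4710 + 3.6798 = 8.794

8.794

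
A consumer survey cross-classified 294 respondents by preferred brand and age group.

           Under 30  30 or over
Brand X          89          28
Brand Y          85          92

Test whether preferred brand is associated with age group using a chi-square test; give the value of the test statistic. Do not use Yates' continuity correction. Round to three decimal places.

Row totals: 117, 177. Column totals: 174, 120. Grand total N = 294.
Expected counts (row total × column total / N):
  Brand X, Under 30: 117×174/294 = 69.2449
  Brand X, 30 or over: 117×120/294 = 47.7551
  Brand Y, Under 30: 177×174/294 = 104.7551
  Brand Y, 30 or over: 177×120/294 = 72.2449
Contributions (O − E)²/E:
  (89 − 69.2449)²/69.2449 = 5.6360
  (28 − 47.7551)²/47.7551 = 8.1722
  (85 − 104.7551)²/104.7551 = 3.7255
  (92 − 72.2449)²/72.2449 = 5.4020
χ² = 5.6360 + 8.1722 + 3.7255 + 5.4020 = 22.936

22.936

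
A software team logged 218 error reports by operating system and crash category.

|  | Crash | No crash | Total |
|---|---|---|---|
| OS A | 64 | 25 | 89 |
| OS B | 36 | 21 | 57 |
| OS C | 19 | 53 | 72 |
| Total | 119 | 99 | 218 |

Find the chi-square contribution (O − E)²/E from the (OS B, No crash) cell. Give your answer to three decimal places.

0.922

Row total (OS B) = 57; column total (No crash) = 99; N = 218.
Expected count E = 57 × 99 / 218 = 25.8853.
Contribution = (O − E)²/E = (21 − 25.8853)² / 25.8853 = 0.922.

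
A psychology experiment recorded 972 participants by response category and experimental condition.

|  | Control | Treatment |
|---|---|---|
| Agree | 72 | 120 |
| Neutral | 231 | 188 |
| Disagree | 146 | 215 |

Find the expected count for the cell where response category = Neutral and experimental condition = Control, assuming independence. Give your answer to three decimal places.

193.550

Row total (Neutral) = 419; column total (Control) = 449; grand total N = 972.
Expected count = (row total × column total) / N = 419 × 449 / 972 = 193.550.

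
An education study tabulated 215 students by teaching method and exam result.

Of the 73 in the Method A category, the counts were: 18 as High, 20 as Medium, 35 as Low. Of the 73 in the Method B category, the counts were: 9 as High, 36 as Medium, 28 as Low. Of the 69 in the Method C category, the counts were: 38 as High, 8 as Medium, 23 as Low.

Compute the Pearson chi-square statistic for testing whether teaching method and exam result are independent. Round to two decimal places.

Row totals: 73, 73, 69. Column totals: 65, 64, 86. Grand total N = 215.
Expected counts (row total × column total / N):
  Method A, High: 73×65/215 = 22.0698
  Method A, Medium: 73×64/215 = 21.7302
  Method A, Low: 73×86/215 = 29.2000
  Method B, High: 73×65/215 = 22.0698
  Method B, Medium: 73×64/215 = 21.7302
  Method B, Low: 73×86/215 = 29.2000
  Method C, High: 69×65/215 = 20.8605
  Method C, Medium: 69×64/215 = 20.5395
  Method C, Low: 69×86/215 = 27.6000
Contributions (O − E)²/E:
  (18 − 22.0698)²/22.0698 = 0.7505
  (20 − 21.7302)²/21.7302 = 0.1378
  (35 − 29.2000)²/29.2000 = 1.1521
  (9 − 22.0698)²/22.0698 = 7.7400
  (36 − 21.7302)²/21.7302 = 9.3707
  (28 − 29.2000)²/29.2000 = 0.0493
  (38 − 20.8605)²/20.8605 = 14.0822
  (8 − 20.5395)²/20.5395 = 7.6554
  (23 − 27.6000)²/27.6000 = 0.7667
χ² = 0.7505 + 0.1378 + 1.1521 + 7.7400 + 9.3707 + 0.0493 + 14.0822 + 7.6554 + 0.7667 = 41.70

41.70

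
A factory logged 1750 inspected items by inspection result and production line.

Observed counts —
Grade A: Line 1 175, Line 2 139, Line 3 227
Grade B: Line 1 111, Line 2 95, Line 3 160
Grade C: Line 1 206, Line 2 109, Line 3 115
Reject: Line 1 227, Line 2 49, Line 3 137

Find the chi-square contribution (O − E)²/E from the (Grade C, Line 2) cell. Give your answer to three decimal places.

Row total (Grade C) = 430; column total (Line 2) = 392; N = 1750.
Expected count E = 430 × 392 / 1750 = 96.3200.
Contribution = (O − E)²/E = (109 − 96.3200)² / 96.3200 = 1.669.

1.669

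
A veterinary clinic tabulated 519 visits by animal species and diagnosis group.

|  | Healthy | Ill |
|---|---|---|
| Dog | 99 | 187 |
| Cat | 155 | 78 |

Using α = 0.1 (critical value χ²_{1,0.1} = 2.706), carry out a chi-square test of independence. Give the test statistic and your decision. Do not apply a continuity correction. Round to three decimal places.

Row totals: 286, 233. Column totals: 254, 265. Grand total N = 519.
Expected counts (row total × column total / N):
  Dog, Healthy: 286×254/519 = 139.9692
  Dog, Ill: 286×265/519 = 146.0308
  Cat, Healthy: 233×254/519 = 114.0308
  Cat, Ill: 233×265/519 = 118.9692
Contributions (O − E)²/E:
  (99 − 139.9692)²/139.9692 = 11.9917
  (187 − 146.0308)²/146.0308 = 11.4940
  (155 − 114.0308)²/114.0308 = 14.7195
  (78 − 118.9692)²/118.9692 = 14.1085
χ² = 11.9917 + 11.4940 + 14.7195 + 14.1085 = 52.314
df = (2−1)(2−1) = 1. Since 52.314 > 2.706, reject the null hypothesis of independence at α = 0.1.

52.314; reject H₀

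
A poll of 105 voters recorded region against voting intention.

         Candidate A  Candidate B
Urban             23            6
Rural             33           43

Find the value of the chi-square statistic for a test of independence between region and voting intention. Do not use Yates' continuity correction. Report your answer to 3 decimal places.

10.863

Row totals: 29, 76. Column totals: 56, 49. Grand total N = 105.
Expected counts (row total × column total / N):
  Urban, Candidate A: 29×56/105 = 15.4667
  Urban, Candidate B: 29×49/105 = 13.5333
  Rural, Candidate A: 76×56/105 = 40.5333
  Rural, Candidate B: 76×49/105 = 35.4667
Contributions (O − E)²/E:
  (23 − 15.4667)²/15.4667 = 3.6692
  (6 − 13.5333)²/13.5333 = 4.1934
  (33 − 40.5333)²/40.5333 = 1.4001
  (43 − 35.4667)²/35.4667 = 1.6001
χ² = 3.6692 + 4.1934 + 1.4001 + 1.6001 = 10.863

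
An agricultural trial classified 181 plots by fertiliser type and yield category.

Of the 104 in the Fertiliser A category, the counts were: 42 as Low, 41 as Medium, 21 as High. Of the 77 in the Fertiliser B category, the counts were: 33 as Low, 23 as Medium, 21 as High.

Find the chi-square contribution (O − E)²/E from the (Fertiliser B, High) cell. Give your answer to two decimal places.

0.55

Row total (Fertiliser B) = 77; column total (High) = 42; N = 181.
Expected count E = 77 × 42 / 181 = 17.867.
Contribution = (O − E)²/E = (21 − 17.867)² / 17.867 = 0.55.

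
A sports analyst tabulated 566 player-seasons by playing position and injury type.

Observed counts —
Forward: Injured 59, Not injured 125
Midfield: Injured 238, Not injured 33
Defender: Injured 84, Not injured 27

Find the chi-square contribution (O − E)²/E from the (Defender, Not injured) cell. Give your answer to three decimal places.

2.374

Row total (Defender) = 111; column total (Not injured) = 185; N = 566.
Expected count E = 111 × 185 / 566 = 36.2809.
Contribution = (O − E)²/E = (27 − 36.2809)² / 36.2809 = 2.374.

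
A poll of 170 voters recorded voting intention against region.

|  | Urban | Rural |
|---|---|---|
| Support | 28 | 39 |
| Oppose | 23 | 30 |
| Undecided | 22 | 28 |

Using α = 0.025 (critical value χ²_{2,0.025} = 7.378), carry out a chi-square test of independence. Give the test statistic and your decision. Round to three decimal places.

0.064; fail to reject H₀

Row totals: 67, 53, 50. Column totals: 73, 97. Grand total N = 170.
Expected counts (row total × column total / N):
  Support, Urban: 67×73/170 = 28.7706
  Support, Rural: 67×97/170 = 38.2294
  Oppose, Urban: 53×73/170 = 22.7588
  Oppose, Rural: 53×97/170 = 30.2412
  Undecided, Urban: 50×73/170 = 21.4706
  Undecided, Rural: 50×97/170 = 28.5294
Contributions (O − E)²/E:
  (28 − 28.7706)²/28.7706 = 0.0206
  (39 − 38.2294)²/38.2294 = 0.0155
  (23 − 22.7588)²/22.7588 = 0.0026
  (30 − 30.2412)²/30.2412 = 0.0019
  (22 − 21.4706)²/21.4706 = 0.0131
  (28 − 28.5294)²/28.5294 = 0.0098
χ² = 0.0206 + 0.0155 + 0.0026 + 0.0019 + 0.0131 + 0.0098 = 0.064
df = (3−1)(2−1) = 2. Since 0.064 < 7.378, fail to reject the null hypothesis of independence at α = 0.025.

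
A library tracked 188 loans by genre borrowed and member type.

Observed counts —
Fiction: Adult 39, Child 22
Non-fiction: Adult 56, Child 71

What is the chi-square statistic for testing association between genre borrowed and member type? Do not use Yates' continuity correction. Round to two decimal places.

6.49

Row totals: 61, 127. Column totals: 95, 93. Grand total N = 188.
Expected counts (row total × column total / N):
  Fiction, Adult: 61×95/188 = 30.824
  Fiction, Child: 61×93/188 = 30.176
  Non-fiction, Adult: 127×95/188 = 64.176
  Non-fiction, Child: 127×93/188 = 62.824
Contributions (O − E)²/E:
  (39 − 30.824)²/30.824 = 2.1687
  (22 − 30.176)²/30.176 = 2.2152
  (56 − 64.176)²/64.176 = 1.0416
  (71 − 62.824)²/62.824 = 1.0640
χ² = 2.1687 + 2.2152 + 1.0416 + 1.0640 = 6.49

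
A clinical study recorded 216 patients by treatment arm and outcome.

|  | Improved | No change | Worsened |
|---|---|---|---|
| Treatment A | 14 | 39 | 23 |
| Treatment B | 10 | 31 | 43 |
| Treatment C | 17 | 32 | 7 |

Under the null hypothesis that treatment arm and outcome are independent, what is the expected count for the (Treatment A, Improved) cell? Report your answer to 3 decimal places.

Row total (Treatment A) = 76; column total (Improved) = 41; grand total N = 216.
Expected count = (row total × column total) / N = 76 × 41 / 216 = 14.426.

14.426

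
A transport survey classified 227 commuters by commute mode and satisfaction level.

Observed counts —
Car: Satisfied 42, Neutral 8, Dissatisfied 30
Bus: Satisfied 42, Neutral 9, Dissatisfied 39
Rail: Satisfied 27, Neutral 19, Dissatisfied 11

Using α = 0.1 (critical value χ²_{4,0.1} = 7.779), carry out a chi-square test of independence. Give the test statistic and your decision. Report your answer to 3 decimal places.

20.885; reject H₀

Row totals: 80, 90, 57. Column totals: 111, 36, 80. Grand total N = 227.
Expected counts (row total × column total / N):
  Car, Satisfied: 80×111/227 = 39.1189
  Car, Neutral: 80×36/227 = 12.6872
  Car, Dissatisfied: 80×80/227 = 28.1938
  Bus, Satisfied: 90×111/227 = 44.0088
  Bus, Neutral: 90×36/227 = 14.2731
  Bus, Dissatisfied: 90×80/227 = 31.7181
  Rail, Satisfied: 57×111/227 = 27.8722
  Rail, Neutral: 57×36/227 = 9.0396
  Rail, Dissatisfied: 57×80/227 = 20.0881
Contributions (O − E)²/E:
  (42 − 39.1189)²/39.1189 = 0.2122
  (8 − 12.6872)²/12.6872 = 1.7317
  (30 − 28.1938)²/28.1938 = 0.1157
  (42 − 44.0088)²/44.0088 = 0.0917
  (9 − 14.2731)²/14.2731 = 1.9481
  (39 − 31.7181)²/31.7181 = 1.6718
  (27 − 27.8722)²/27.8722 = 0.0273
  (19 − 9.0396)²/9.0396 = 10.9750
  (11 − 20.0881)²/20.0881 = 4.1116
χ² = 0.2122 + 1.7317 + 0.1157 + 0.0917 + 1.9481 + 1.6718 + 0.0273 + 10.9750 + 4.1116 = 20.885
df = (3−1)(3−1) = 4. Since 20.885 > 7.779, reject the null hypothesis of independence at α = 0.1.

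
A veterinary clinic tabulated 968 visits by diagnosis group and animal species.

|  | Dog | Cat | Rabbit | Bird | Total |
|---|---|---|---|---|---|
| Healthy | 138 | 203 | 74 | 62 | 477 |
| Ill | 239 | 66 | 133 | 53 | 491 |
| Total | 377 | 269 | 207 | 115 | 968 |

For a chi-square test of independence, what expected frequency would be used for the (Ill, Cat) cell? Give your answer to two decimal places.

Row total (Ill) = 491; column total (Cat) = 269; grand total N = 968.
Expected count = (row total × column total) / N = 491 × 269 / 968 = 136.45.

136.45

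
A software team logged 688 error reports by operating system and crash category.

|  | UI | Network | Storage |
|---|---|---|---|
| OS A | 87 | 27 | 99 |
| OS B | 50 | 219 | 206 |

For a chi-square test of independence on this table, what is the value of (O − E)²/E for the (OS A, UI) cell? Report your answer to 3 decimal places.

46.868

Row total (OS A) = 213; column total (UI) = 137; N = 688.
Expected count E = 213 × 137 / 688 = 42.41424.
Contribution = (O − E)²/E = (87 − 42.41424)² / 42.41424 = 46.868.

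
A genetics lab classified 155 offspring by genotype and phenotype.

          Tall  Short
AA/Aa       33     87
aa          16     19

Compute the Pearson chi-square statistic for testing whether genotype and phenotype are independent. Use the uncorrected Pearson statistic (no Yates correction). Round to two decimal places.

4.16

Row totals: 120, 35. Column totals: 49, 106. Grand total N = 155.
Expected counts (row total × column total / N):
  AA/Aa, Tall: 120×49/155 = 37.935
  AA/Aa, Short: 120×106/155 = 82.065
  aa, Tall: 35×49/155 = 11.065
  aa, Short: 35×106/155 = 23.935
Contributions (O − E)²/E:
  (33 − 37.935)²/37.935 = 0.6420
  (87 − 82.065)²/82.065 = 0.2968
  (16 − 11.065)²/11.065 = 2.2010
  (19 − 23.935)²/23.935 = 1.0175
χ² = 0.6420 + 0.2968 + 2.2010 + 1.0175 = 4.16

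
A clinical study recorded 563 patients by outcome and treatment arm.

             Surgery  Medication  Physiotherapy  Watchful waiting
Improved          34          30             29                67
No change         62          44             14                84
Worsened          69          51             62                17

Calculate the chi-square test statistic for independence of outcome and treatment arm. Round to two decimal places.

Row totals: 160, 204, 199. Column totals: 165, 125, 105, 168. Grand total N = 563.
Expected counts (row total × column total / N):
  Improved, Surgery: 160×165/563 = 46.892
  Improved, Medication: 160×125/563 = 35.524
  Improved, Physiotherapy: 160×105/563 = 29.840
  Improved, Watchful waiting: 160×168/563 = 47.744
  No change, Surgery: 204×165/563 = 59.787
  No change, Medication: 204×125/563 = 45.293
  No change, Physiotherapy: 204×105/563 = 38.046
  No change, Watchful waiting: 204×168/563 = 60.874
  Worsened, Surgery: 199×165/563 = 58.321
  Worsened, Medication: 199×125/563 = 44.183
  Worsened, Physiotherapy: 199×105/563 = 37.114
  Worsened, Watchful waiting: 199×168/563 = 59.382
Contributions (O − E)²/E:
  (34 − 46.892)²/46.892 = 3.5444
  (30 − 35.524)²/35.524 = 0.8590
  (29 − 29.840)²/29.840 = 0.0236
  (67 − 47.744)²/47.744 = 7.7663
  (62 − 59.787)²/59.787 = 0.0819
  (44 − 45.293)²/45.293 = 0.0369
  (14 − 38.046)²/38.046 = 15.1977
  (84 − 60.874)²/60.874 = 8.7856
  (69 − 58.321)²/58.321 = 1.9554
  (51 − 44.183)²/44.183 = 1.0518
  (62 − 37.114)²/37.114 = 16.6868
  (17 − 59.382)²/59.382 = 30.2488
χ² = 3.5444 + 0.8590 + 0.0236 + 7.7663 + 0.0819 + 0.0369 + 15.1977 + 8.7856 + 1.9554 + 1.0518 + 16.6868 + 30.2488 = 86.24

86.24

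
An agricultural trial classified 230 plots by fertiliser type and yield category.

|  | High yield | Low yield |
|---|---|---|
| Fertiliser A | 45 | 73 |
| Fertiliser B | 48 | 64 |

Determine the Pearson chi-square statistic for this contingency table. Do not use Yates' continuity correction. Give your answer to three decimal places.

0.532

Row totals: 118, 112. Column totals: 93, 137. Grand total N = 230.
Expected counts (row total × column total / N):
  Fertiliser A, High yield: 118×93/230 = 47.7130
  Fertiliser A, Low yield: 118×137/230 = 70.2870
  Fertiliser B, High yield: 112×93/230 = 45.2870
  Fertiliser B, Low yield: 112×137/230 = 66.7130
Contributions (O − E)²/E:
  (45 − 47.7130)²/47.7130 = 0.1543
  (73 − 70.2870)²/70.2870 = 0.1047
  (48 − 45.2870)²/45.2870 = 0.1625
  (64 − 66.7130)²/66.7130 = 0.1103
χ² = 0.1543 + 0.1047 + 0.1625 + 0.1103 = 0.532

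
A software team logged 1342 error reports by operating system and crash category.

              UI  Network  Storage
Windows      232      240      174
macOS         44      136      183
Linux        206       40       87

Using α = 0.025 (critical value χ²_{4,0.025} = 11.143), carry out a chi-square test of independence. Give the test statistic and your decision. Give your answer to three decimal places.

Row totals: 646, 363, 333. Column totals: 482, 416, 444. Grand total N = 1342.
Expected counts (row total × column total / N):
  Windows, UI: 646×482/1342 = 232.0209
  Windows, Network: 646×416/1342 = 200.2504
  Windows, Storage: 646×444/1342 = 213.7288
  macOS, UI: 363×482/1342 = 130.3770
  macOS, Network: 363×416/1342 = 112.5246
  macOS, Storage: 363×444/1342 = 120.0984
  Linux, UI: 333×482/1342 = 119.6021
  Linux, Network: 333×416/1342 = 103.2250
  Linux, Storage: 333×444/1342 = 110.1729
Contributions (O − E)²/E:
  (232 − 232.0209)²/232.0209 = 0.0000
  (240 − 200.2504)²/200.2504 = 7.8903
  (174 − 213.7288)²/213.7288 = 7.3850
  (44 − 130.3770)²/130.3770 = 57.2262
  (136 − 112.5246)²/112.5246 = 4.8975
  (183 − 120.0984)²/120.0984 = 32.9447
  (206 − 119.6021)²/119.6021 = 62.4119
  (40 − 103.2250)²/103.2250 = 38.7251
  (87 − 110.1729)²/110.1729 = 4.8740
χ² = 0.0000 + 7.8903 + 7.3850 + 57.2262 + 4.8975 + 32.9447 + 62.4119 + 38.7251 + 4.8740 = 216.355
df = (3−1)(3−1) = 4. Since 216.355 > 11.143, reject the null hypothesis of independence at α = 0.025.

216.355; reject H₀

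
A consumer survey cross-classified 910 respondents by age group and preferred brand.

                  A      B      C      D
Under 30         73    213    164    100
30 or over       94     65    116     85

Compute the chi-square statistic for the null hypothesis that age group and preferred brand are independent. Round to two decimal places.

Row totals: 550, 360. Column totals: 167, 278, 280, 185. Grand total N = 910.
Expected counts (row total × column total / N):
  Under 30, A: 550×167/910 = 100.934
  Under 30, B: 550×278/910 = 168.022
  Under 30, C: 550×280/910 = 169.231
  Under 30, D: 550×185/910 = 111.813
  30 or over, A: 360×167/910 = 66.066
  30 or over, B: 360×278/910 = 109.978
  30 or over, C: 360×280/910 = 110.769
  30 or over, D: 360×185/910 = 73.187
Contributions (O − E)²/E:
  (73 − 100.934)²/100.934 = 7.7309
  (213 − 168.022)²/168.022 = 12.0402
  (164 − 169.231)²/169.231 = 0.1617
  (100 − 111.813)²/111.813 = 1.2480
  (94 − 66.066)²/66.066 = 11.8110
  (65 − 109.978)²/109.978 = 18.3948
  (116 − 110.769)²/110.769 = 0.2470
  (85 − 73.187)²/73.187 = 1.9067
χ² = 7.7309 + 12.0402 + 0.1617 + 1.2480 + 11.8110 + 18.3948 + 0.2470 + 1.9067 = 53.54

53.54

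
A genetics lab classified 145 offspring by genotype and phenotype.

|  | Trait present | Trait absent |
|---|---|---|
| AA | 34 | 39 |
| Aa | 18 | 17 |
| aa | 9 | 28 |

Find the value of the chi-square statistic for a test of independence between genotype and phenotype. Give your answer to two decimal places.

Row totals: 73, 35, 37. Column totals: 61, 84. Grand total N = 145.
Expected counts (row total × column total / N):
  AA, Trait present: 73×61/145 = 30.710
  AA, Trait absent: 73×84/145 = 42.290
  Aa, Trait present: 35×61/145 = 14.724
  Aa, Trait absent: 35×84/145 = 20.276
  aa, Trait present: 37×61/145 = 15.566
  aa, Trait absent: 37×84/145 = 21.434
Contributions (O − E)²/E:
  (34 − 30.710)²/30.710 = 0.3525
  (39 − 42.290)²/42.290 = 0.2559
  (18 − 14.724)²/14.724 = 0.7289
  (17 − 20.276)²/20.276 = 0.5293
  (9 − 15.566)²/15.566 = 2.7696
  (28 − 21.434)²/21.434 = 2.0114
χ² = 0.3525 + 0.2559 + 0.7289 + 0.5293 + 2.7696 + 2.0114 = 6.65

6.65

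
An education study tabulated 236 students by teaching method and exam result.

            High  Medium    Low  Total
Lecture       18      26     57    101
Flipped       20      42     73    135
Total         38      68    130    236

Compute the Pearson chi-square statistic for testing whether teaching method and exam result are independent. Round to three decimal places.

0.961

Grand total N = 236.
Expected counts (row total × column total / N):
  Lecture, High: 101×38/236 = 16.2627
  Lecture, Medium: 101×68/236 = 29.1017
  Lecture, Low: 101×130/236 = 55.6356
  Flipped, High: 135×38/236 = 21.7373
  Flipped, Medium: 135×68/236 = 38.8983
  Flipped, Low: 135×130/236 = 74.3644
Contributions (O − E)²/E:
  (18 − 16.2627)²/16.2627 = 0.1856
  (26 − 29.1017)²/29.1017 = 0.3306
  (57 − 55.6356)²/55.6356 = 0.0335
  (20 − 21.7373)²/21.7373 = 0.1388
  (42 − 38.8983)²/38.8983 = 0.2473
  (73 − 74.3644)²/74.3644 = 0.0250
χ² = 0.1856 + 0.3306 + 0.0335 + 0.1388 + 0.2473 + 0.0250 = 0.961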